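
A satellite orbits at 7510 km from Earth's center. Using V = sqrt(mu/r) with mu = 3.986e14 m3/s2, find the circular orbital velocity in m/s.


V = sqrt(3.986e14 / 7510000) = 7285 m/s

7285 m/s


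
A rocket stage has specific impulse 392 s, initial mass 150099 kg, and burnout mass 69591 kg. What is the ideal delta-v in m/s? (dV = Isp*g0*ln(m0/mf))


Ve = 392 * 9.81 = 3845.52 m/s
dV = 3845.52 * ln(150099/69591) = 2956 m/s

2956 m/s


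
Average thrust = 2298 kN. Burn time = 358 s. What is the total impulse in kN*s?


It = 2298 * 358 = 822684 kN*s

822684 kN*s


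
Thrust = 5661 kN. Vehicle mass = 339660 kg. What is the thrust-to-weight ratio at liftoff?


TWR = 5661000 / (339660 * 9.81) = 1.7

1.7


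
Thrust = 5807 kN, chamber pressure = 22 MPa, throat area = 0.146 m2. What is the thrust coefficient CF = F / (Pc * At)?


CF = 5807000 / (22e6 * 0.146) = 1.81

1.81


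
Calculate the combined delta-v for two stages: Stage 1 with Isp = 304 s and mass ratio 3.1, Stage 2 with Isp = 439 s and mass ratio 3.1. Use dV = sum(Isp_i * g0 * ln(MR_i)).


dV1 = 304 * 9.81 * ln(3.1) = 3374.1 m/s
dV2 = 439 * 9.81 * ln(3.1) = 4872.5 m/s
Total dV = 3374.1 + 4872.5 = 8246.6 m/s ~ 8247 m/s

8247 m/s


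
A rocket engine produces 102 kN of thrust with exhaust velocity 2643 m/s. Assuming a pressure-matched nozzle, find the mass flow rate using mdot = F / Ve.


mdot = F / Ve = 102000 / 2643 = 38.6 kg/s

38.6 kg/s


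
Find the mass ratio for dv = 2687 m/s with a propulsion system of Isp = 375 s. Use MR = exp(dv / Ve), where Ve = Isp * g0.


Ve = 375 * 9.81 = 3678.75 m/s
MR = exp(2687 / 3678.75) = 2.076

2.076


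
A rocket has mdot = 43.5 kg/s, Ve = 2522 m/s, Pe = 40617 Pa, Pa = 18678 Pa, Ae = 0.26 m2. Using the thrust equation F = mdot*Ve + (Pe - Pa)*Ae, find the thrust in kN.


F = 43.5 * 2522 + (40617 - 18678) * 0.26 = 115411.0 N = 115.4 kN

115.4 kN


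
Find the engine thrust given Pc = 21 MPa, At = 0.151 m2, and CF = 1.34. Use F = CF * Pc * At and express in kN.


F = 1.34 * 21e6 * 0.151 = 4.2491e+06 N = 4249.1 kN

4249.1 kN


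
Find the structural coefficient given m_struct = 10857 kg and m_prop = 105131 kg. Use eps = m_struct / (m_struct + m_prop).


eps = 10857 / (10857 + 105131) = 0.0936

0.0936


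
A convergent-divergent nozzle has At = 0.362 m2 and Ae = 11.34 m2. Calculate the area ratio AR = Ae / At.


AR = 11.34 / 0.362 = 31.3

31.3


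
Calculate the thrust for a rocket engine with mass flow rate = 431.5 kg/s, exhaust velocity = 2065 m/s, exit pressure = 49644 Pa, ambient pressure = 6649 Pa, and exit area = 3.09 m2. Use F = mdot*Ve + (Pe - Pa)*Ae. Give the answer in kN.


F = 431.5 * 2065 + (49644 - 6649) * 3.09 = 1.0239e+06 N = 1023.9 kN

1023.9 kN


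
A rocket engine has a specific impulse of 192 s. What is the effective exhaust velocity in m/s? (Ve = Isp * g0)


Ve = Isp * g0 = 192 * 9.81 = 1883.5 m/s

1883.5 m/s


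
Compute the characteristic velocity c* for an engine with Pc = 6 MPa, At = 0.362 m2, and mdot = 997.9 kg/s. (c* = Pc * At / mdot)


c* = 6e6 * 0.362 / 997.9 = 2177 m/s

2177 m/s


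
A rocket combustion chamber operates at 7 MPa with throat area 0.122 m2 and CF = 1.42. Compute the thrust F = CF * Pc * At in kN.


F = 1.42 * 7e6 * 0.122 = 1.2127e+06 N = 1212.7 kN

1212.7 kN


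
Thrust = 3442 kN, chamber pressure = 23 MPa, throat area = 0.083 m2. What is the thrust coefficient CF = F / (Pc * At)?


CF = 3442000 / (23e6 * 0.083) = 1.8

1.8


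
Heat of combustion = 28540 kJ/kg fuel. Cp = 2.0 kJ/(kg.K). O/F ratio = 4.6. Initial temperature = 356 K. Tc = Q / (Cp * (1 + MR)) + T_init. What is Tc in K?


Tc = 28540 / (2.0 * (1 + 4.6)) + 356 = 2904 K

2904 K


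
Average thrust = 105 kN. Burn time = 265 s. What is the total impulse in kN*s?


It = 105 * 265 = 27825 kN*s

27825 kN*s


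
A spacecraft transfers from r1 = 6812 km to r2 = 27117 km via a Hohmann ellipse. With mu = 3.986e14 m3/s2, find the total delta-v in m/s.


V1 = sqrt(mu/r1) = 7649.47 m/s
dV1 = V1*(sqrt(2*r2/(r1+r2)) - 1) = 2021.76 m/s
V2 = sqrt(mu/r2) = 3833.96 m/s
dV2 = V2*(1 - sqrt(2*r1/(r1+r2))) = 1404.48 m/s
Total dV = 3426 m/s

3426 m/s


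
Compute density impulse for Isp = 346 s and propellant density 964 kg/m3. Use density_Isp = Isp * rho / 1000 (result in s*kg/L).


rho*Isp = 346 * 964 / 1000 = 334 s*kg/L

334 s*kg/L


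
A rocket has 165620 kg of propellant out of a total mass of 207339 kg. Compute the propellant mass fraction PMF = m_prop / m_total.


PMF = 165620 / 207339 = 0.799

0.799


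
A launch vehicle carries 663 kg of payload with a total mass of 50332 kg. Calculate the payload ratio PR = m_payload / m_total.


PR = 663 / 50332 = 0.0132

0.0132


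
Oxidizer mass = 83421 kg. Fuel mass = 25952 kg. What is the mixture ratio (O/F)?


MR = 83421 / 25952 = 3.21

3.21


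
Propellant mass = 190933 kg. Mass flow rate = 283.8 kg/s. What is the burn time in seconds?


tb = 190933 / 283.8 = 672.8 s

672.8 s


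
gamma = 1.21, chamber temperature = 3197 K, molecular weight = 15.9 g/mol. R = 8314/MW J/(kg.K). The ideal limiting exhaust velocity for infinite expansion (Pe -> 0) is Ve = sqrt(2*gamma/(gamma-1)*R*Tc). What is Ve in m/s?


R = 8314 / 15.9 = 522.89 J/(kg.K)
Ve = sqrt(2 * 1.21 / (1.21 - 1) * 522.89 * 3197) = 4389 m/s

4389 m/s


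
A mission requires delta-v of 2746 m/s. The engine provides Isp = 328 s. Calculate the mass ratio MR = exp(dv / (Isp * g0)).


Ve = 328 * 9.81 = 3217.68 m/s
MR = exp(2746 / 3217.68) = 2.348

2.348


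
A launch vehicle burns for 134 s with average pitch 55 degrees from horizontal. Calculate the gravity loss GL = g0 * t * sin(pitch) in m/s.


GL = 9.81 * 134 * sin(55 deg) = 1077 m/s

1077 m/s


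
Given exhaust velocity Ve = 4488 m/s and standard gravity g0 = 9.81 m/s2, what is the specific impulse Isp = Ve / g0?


Isp = Ve / g0 = 4488 / 9.81 = 457.5 s

457.5 s


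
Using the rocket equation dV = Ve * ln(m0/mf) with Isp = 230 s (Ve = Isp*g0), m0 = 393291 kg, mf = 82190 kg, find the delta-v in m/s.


Ve = 230 * 9.81 = 2256.3 m/s
dV = 2256.3 * ln(393291/82190) = 3532 m/s

3532 m/s


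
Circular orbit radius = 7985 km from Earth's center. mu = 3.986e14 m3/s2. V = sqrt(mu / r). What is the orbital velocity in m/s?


V = sqrt(3.986e14 / 7985000) = 7065 m/s

7065 m/s


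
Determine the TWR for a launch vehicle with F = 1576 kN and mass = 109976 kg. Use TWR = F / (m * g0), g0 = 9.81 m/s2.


TWR = 1576000 / (109976 * 9.81) = 1.46

1.46


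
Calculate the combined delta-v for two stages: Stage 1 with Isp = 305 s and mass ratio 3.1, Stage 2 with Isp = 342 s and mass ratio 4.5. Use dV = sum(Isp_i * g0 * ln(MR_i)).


dV1 = 305 * 9.81 * ln(3.1) = 3385.2 m/s
dV2 = 342 * 9.81 * ln(4.5) = 5046.2 m/s
Total dV = 3385.2 + 5046.2 = 8431.4 m/s ~ 8431 m/s

8431 m/s


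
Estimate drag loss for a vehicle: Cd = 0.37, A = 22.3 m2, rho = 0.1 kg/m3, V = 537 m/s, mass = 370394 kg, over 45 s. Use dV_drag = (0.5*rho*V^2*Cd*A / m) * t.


D = 0.5 * 0.1 * 537^2 * 0.37 * 22.3 = 118966.63 N
a = 118966.63 / 370394 = 0.3212 m/s2
dV = 0.3212 * 45 = 14.5 m/s

14.5 m/s


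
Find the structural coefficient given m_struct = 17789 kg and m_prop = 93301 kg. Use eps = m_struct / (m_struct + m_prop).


eps = 17789 / (17789 + 93301) = 0.1601

0.1601


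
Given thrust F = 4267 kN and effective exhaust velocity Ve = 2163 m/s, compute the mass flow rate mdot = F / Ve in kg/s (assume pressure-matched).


mdot = F / Ve = 4267000 / 2163 = 1972.7 kg/s

1972.7 kg/s


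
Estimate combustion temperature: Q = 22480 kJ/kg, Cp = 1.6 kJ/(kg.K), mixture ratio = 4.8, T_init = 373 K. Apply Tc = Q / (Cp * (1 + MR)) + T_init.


Tc = 22480 / (1.6 * (1 + 4.8)) + 373 = 2795 K

2795 K


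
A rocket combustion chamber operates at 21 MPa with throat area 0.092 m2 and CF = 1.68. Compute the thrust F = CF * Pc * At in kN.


F = 1.68 * 21e6 * 0.092 = 3.2458e+06 N = 3245.8 kN

3245.8 kN


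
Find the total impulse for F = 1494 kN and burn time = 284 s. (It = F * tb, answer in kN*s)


It = 1494 * 284 = 424296 kN*s

424296 kN*s


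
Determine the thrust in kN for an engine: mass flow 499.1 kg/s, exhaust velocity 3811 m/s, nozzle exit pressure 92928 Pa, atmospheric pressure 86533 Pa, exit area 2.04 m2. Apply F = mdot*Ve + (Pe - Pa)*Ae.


F = 499.1 * 3811 + (92928 - 86533) * 2.04 = 1.9151e+06 N = 1915.1 kN

1915.1 kN


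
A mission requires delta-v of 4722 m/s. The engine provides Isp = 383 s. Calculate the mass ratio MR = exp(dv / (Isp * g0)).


Ve = 383 * 9.81 = 3757.23 m/s
MR = exp(4722 / 3757.23) = 3.514

3.514


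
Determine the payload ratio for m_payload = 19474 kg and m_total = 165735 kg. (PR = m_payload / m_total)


PR = 19474 / 165735 = 0.1175

0.1175


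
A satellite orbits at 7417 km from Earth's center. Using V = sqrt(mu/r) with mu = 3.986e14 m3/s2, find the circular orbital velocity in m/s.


V = sqrt(3.986e14 / 7417000) = 7331 m/s

7331 m/s


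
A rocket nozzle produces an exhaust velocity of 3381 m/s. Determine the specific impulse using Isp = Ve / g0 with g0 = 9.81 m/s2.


Isp = Ve / g0 = 3381 / 9.81 = 344.6 s

344.6 s


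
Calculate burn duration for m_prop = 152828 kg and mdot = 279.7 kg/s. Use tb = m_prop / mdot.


tb = 152828 / 279.7 = 546.4 s

546.4 s


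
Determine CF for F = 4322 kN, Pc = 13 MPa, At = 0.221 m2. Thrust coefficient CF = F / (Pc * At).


CF = 4322000 / (13e6 * 0.221) = 1.5

1.5


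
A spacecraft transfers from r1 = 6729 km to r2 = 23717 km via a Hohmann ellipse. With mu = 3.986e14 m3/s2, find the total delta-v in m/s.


V1 = sqrt(mu/r1) = 7696.5 m/s
dV1 = V1*(sqrt(2*r2/(r1+r2)) - 1) = 1910.17 m/s
V2 = sqrt(mu/r2) = 4099.57 m/s
dV2 = V2*(1 - sqrt(2*r1/(r1+r2))) = 1373.96 m/s
Total dV = 3284 m/s

3284 m/s


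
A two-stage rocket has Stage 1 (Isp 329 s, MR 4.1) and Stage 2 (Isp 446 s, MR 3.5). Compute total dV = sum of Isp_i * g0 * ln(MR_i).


dV1 = 329 * 9.81 * ln(4.1) = 4553.9 m/s
dV2 = 446 * 9.81 * ln(3.5) = 5481.2 m/s
Total dV = 4553.9 + 5481.2 = 10035.1 m/s ~ 10035 m/s

10035 m/s


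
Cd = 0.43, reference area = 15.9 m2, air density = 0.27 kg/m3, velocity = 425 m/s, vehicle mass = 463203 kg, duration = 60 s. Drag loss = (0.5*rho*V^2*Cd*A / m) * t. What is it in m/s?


D = 0.5 * 0.27 * 425^2 * 0.43 * 15.9 = 166715.97 N
a = 166715.97 / 463203 = 0.3599 m/s2
dV = 0.3599 * 60 = 21.6 m/s

21.6 m/s


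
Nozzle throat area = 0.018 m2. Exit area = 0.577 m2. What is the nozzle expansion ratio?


AR = 0.577 / 0.018 = 32.1

32.1


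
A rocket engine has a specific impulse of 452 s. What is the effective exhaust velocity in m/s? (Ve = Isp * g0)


Ve = Isp * g0 = 452 * 9.81 = 4434.1 m/s

4434.1 m/s


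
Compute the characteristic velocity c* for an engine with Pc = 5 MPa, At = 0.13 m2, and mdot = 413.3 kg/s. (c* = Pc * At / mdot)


c* = 5e6 * 0.13 / 413.3 = 1573 m/s

1573 m/s


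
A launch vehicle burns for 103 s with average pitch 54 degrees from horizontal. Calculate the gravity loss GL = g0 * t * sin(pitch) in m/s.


GL = 9.81 * 103 * sin(54 deg) = 817 m/s

817 m/s


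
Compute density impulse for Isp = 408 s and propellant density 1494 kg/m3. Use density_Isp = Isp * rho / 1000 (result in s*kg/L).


rho*Isp = 408 * 1494 / 1000 = 610 s*kg/L

610 s*kg/L


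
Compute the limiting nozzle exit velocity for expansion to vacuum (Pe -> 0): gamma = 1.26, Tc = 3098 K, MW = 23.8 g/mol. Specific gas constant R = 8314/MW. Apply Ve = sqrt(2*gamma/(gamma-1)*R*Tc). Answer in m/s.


R = 8314 / 23.8 = 349.33 J/(kg.K)
Ve = sqrt(2 * 1.26 / (1.26 - 1) * 349.33 * 3098) = 3239 m/s

3239 m/s


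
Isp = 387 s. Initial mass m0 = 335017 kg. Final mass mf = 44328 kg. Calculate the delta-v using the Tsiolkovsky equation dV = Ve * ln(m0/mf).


Ve = 387 * 9.81 = 3796.47 m/s
dV = 3796.47 * ln(335017/44328) = 7679 m/s

7679 m/s


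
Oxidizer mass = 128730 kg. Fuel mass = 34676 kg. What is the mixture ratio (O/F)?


MR = 128730 / 34676 = 3.71

3.71


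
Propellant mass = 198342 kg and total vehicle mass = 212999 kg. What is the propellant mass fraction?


PMF = 198342 / 212999 = 0.931

0.931


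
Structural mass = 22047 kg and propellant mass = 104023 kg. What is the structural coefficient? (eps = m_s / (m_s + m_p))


eps = 22047 / (22047 + 104023) = 0.1749

0.1749


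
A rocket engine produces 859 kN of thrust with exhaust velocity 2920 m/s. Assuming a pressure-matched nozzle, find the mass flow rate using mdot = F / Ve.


mdot = F / Ve = 859000 / 2920 = 294.2 kg/s

294.2 kg/s


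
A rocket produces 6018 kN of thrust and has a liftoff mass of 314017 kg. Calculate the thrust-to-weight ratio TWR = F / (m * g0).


TWR = 6018000 / (314017 * 9.81) = 1.95

1.95


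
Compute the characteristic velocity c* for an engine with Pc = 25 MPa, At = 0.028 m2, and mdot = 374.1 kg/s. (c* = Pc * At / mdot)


c* = 25e6 * 0.028 / 374.1 = 1871 m/s

1871 m/s


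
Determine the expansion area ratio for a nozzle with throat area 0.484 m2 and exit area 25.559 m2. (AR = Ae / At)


AR = 25.559 / 0.484 = 52.8

52.8


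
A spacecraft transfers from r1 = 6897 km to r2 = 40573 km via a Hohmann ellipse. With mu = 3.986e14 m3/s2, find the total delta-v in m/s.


V1 = sqrt(mu/r1) = 7602.19 m/s
dV1 = V1*(sqrt(2*r2/(r1+r2)) - 1) = 2337.27 m/s
V2 = sqrt(mu/r2) = 3134.37 m/s
dV2 = V2*(1 - sqrt(2*r1/(r1+r2))) = 1444.76 m/s
Total dV = 3782 m/s

3782 m/s


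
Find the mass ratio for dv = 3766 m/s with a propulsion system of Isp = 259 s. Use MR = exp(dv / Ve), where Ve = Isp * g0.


Ve = 259 * 9.81 = 2540.79 m/s
MR = exp(3766 / 2540.79) = 4.403

4.403


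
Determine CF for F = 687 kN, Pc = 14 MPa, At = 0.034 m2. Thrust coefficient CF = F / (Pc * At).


CF = 687000 / (14e6 * 0.034) = 1.44

1.44


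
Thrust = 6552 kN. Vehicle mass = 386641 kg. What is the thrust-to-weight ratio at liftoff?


TWR = 6552000 / (386641 * 9.81) = 1.73

1.73


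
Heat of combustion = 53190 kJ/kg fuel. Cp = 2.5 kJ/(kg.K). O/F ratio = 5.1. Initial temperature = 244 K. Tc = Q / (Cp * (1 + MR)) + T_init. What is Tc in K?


Tc = 53190 / (2.5 * (1 + 5.1)) + 244 = 3732 K

3732 K


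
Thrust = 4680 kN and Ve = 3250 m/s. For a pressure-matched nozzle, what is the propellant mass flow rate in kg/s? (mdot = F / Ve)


mdot = F / Ve = 4680000 / 3250 = 1440.0 kg/s

1440.0 kg/s


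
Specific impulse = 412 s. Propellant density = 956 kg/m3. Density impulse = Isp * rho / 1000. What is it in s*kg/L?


rho*Isp = 412 * 956 / 1000 = 394 s*kg/L

394 s*kg/L


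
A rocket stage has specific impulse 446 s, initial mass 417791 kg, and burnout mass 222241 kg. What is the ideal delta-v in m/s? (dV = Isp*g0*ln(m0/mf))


Ve = 446 * 9.81 = 4375.26 m/s
dV = 4375.26 * ln(417791/222241) = 2762 m/s

2762 m/s


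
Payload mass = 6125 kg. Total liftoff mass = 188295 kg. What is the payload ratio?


PR = 6125 / 188295 = 0.0325

0.0325


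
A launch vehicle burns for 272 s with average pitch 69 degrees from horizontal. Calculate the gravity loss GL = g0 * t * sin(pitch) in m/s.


GL = 9.81 * 272 * sin(69 deg) = 2491 m/s

2491 m/s


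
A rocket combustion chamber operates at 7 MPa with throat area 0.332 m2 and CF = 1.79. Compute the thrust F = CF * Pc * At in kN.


F = 1.79 * 7e6 * 0.332 = 4.1600e+06 N = 4160.0 kN

4160.0 kN


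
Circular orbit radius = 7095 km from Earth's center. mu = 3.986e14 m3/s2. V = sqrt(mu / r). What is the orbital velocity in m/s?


V = sqrt(3.986e14 / 7095000) = 7495 m/s

7495 m/s


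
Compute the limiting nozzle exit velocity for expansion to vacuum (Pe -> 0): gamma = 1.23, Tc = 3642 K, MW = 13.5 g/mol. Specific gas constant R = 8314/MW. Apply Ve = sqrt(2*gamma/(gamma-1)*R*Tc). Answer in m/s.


R = 8314 / 13.5 = 615.85 J/(kg.K)
Ve = sqrt(2 * 1.23 / (1.23 - 1) * 615.85 * 3642) = 4898 m/s

4898 m/s


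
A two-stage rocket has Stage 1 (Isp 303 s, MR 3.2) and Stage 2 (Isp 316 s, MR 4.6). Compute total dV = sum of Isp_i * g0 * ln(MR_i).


dV1 = 303 * 9.81 * ln(3.2) = 3457.4 m/s
dV2 = 316 * 9.81 * ln(4.6) = 4730.7 m/s
Total dV = 3457.4 + 4730.7 = 8188.1 m/s ~ 8188 m/s

8188 m/s


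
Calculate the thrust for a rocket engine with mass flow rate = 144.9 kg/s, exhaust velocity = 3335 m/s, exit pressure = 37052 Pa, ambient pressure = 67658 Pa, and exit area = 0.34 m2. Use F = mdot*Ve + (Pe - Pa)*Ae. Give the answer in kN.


F = 144.9 * 3335 + (37052 - 67658) * 0.34 = 472835.0 N = 472.8 kN

472.8 kN


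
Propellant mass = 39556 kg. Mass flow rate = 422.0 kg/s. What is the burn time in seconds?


tb = 39556 / 422.0 = 93.7 s

93.7 s


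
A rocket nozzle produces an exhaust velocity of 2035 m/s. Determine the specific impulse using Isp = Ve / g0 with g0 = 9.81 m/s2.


Isp = Ve / g0 = 2035 / 9.81 = 207.4 s

207.4 s


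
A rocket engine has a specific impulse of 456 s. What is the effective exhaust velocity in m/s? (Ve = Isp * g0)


Ve = Isp * g0 = 456 * 9.81 = 4473.4 m/s

4473.4 m/s


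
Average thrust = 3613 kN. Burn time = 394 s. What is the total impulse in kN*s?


It = 3613 * 394 = 1423522 kN*s

1423522 kN*s


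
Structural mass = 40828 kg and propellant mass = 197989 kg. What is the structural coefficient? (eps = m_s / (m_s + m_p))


eps = 40828 / (40828 + 197989) = 0.171

0.171


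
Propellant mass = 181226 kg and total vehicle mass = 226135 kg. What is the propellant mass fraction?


PMF = 181226 / 226135 = 0.801

0.801


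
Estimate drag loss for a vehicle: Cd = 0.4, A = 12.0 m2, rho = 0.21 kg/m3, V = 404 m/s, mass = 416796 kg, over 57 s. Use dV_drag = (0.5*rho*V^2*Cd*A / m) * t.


D = 0.5 * 0.21 * 404^2 * 0.4 * 12.0 = 82260.86 N
a = 82260.86 / 416796 = 0.1974 m/s2
dV = 0.1974 * 57 = 11.2 m/s

11.2 m/s


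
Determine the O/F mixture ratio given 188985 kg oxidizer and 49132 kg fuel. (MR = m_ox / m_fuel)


MR = 188985 / 49132 = 3.85

3.85


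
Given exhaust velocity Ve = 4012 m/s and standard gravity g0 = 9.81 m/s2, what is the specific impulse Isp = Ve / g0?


Isp = Ve / g0 = 4012 / 9.81 = 409.0 s

409.0 s


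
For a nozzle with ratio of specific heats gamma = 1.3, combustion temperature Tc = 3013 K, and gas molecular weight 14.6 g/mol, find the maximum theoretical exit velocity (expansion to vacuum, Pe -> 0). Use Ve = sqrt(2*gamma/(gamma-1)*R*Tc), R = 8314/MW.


R = 8314 / 14.6 = 569.45 J/(kg.K)
Ve = sqrt(2 * 1.3 / (1.3 - 1) * 569.45 * 3013) = 3856 m/s

3856 m/s


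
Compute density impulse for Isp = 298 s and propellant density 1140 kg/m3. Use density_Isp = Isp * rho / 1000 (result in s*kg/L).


rho*Isp = 298 * 1140 / 1000 = 340 s*kg/L

340 s*kg/L


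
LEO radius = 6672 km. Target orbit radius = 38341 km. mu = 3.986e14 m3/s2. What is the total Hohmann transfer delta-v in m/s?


V1 = sqrt(mu/r1) = 7729.31 m/s
dV1 = V1*(sqrt(2*r2/(r1+r2)) - 1) = 2359.0 m/s
V2 = sqrt(mu/r2) = 3224.31 m/s
dV2 = V2*(1 - sqrt(2*r1/(r1+r2))) = 1468.77 m/s
Total dV = 3828 m/s

3828 m/s


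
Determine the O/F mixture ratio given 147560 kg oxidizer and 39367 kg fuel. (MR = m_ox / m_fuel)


MR = 147560 / 39367 = 3.75

3.75


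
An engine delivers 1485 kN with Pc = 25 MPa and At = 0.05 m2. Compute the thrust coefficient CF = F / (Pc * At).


CF = 1485000 / (25e6 * 0.05) = 1.19

1.19


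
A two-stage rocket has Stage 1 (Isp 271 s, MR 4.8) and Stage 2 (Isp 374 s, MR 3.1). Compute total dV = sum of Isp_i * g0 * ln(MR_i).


dV1 = 271 * 9.81 * ln(4.8) = 4170.2 m/s
dV2 = 374 * 9.81 * ln(3.1) = 4151.0 m/s
Total dV = 4170.2 + 4151.0 = 8321.2 m/s ~ 8321 m/s

8321 m/s


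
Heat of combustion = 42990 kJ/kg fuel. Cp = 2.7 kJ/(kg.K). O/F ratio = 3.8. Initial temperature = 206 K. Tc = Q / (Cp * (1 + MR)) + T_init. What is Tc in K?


Tc = 42990 / (2.7 * (1 + 3.8)) + 206 = 3523 K

3523 K


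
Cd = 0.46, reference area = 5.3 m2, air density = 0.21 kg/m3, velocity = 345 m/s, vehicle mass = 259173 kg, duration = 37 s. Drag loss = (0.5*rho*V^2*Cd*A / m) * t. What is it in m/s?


D = 0.5 * 0.21 * 345^2 * 0.46 * 5.3 = 30469.21 N
a = 30469.21 / 259173 = 0.1176 m/s2
dV = 0.1176 * 37 = 4.3 m/s

4.3 m/s


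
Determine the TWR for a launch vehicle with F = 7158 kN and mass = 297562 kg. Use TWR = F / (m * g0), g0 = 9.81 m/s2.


TWR = 7158000 / (297562 * 9.81) = 2.45

2.45


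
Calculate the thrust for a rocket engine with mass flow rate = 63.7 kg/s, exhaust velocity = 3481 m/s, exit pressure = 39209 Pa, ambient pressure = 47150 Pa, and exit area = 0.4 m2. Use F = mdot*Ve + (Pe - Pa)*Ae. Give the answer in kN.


F = 63.7 * 3481 + (39209 - 47150) * 0.4 = 218563.0 N = 218.6 kN

218.6 kN


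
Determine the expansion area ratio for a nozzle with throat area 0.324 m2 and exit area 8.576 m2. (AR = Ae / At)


AR = 8.576 / 0.324 = 26.5

26.5


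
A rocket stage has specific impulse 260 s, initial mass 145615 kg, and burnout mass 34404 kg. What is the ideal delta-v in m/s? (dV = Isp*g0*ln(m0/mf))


Ve = 260 * 9.81 = 2550.6 m/s
dV = 2550.6 * ln(145615/34404) = 3680 m/s

3680 m/s


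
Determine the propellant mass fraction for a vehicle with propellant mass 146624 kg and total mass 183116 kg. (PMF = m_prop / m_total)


PMF = 146624 / 183116 = 0.801

0.801


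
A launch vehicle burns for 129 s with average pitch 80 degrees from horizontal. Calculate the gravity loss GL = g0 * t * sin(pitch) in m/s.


GL = 9.81 * 129 * sin(80 deg) = 1246 m/s

1246 m/s


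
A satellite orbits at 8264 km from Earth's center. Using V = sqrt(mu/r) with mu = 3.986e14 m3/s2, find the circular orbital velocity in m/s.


V = sqrt(3.986e14 / 8264000) = 6945 m/s

6945 m/s


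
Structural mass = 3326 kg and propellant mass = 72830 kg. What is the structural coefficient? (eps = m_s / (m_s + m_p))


eps = 3326 / (3326 + 72830) = 0.0437

0.0437


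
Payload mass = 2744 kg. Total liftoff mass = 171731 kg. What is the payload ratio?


PR = 2744 / 171731 = 0.016

0.016


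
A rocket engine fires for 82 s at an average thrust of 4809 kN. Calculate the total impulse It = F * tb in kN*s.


It = 4809 * 82 = 394338 kN*s

394338 kN*s


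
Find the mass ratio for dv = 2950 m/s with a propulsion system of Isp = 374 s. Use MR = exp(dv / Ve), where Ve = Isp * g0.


Ve = 374 * 9.81 = 3668.94 m/s
MR = exp(2950 / 3668.94) = 2.235

2.235


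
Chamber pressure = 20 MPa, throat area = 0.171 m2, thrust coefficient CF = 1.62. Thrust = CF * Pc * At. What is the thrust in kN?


F = 1.62 * 20e6 * 0.171 = 5.5404e+06 N = 5540.4 kN

5540.4 kN


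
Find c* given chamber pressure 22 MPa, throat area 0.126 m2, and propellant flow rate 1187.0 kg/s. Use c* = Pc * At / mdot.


c* = 22e6 * 0.126 / 1187.0 = 2335 m/s

2335 m/s


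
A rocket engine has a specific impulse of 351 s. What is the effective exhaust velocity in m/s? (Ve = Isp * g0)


Ve = Isp * g0 = 351 * 9.81 = 3443.3 m/s

3443.3 m/s


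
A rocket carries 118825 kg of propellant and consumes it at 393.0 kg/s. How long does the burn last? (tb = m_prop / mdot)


tb = 118825 / 393.0 = 302.4 s

302.4 s


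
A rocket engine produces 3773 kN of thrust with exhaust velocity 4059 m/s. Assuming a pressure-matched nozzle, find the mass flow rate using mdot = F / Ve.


mdot = F / Ve = 3773000 / 4059 = 929.5 kg/s

929.5 kg/s


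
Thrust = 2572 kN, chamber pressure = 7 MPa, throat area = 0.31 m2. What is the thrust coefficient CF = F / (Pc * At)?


CF = 2572000 / (7e6 * 0.31) = 1.19

1.19


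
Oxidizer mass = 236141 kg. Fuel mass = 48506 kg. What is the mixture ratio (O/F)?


MR = 236141 / 48506 = 4.87

4.87


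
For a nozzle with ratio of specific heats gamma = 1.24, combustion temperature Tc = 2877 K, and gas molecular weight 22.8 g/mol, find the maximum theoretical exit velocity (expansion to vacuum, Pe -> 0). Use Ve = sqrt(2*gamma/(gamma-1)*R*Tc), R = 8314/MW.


R = 8314 / 22.8 = 364.65 J/(kg.K)
Ve = sqrt(2 * 1.24 / (1.24 - 1) * 364.65 * 2877) = 3293 m/s

3293 m/s


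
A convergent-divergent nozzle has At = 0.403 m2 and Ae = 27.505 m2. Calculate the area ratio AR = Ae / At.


AR = 27.505 / 0.403 = 68.3

68.3


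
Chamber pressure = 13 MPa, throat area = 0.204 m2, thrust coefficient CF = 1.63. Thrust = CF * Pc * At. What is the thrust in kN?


F = 1.63 * 13e6 * 0.204 = 4.3228e+06 N = 4322.8 kN

4322.8 kN


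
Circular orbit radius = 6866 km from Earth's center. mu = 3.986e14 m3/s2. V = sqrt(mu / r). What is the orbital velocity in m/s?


V = sqrt(3.986e14 / 6866000) = 7619 m/s

7619 m/s


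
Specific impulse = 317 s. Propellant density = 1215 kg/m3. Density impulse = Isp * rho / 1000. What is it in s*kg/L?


rho*Isp = 317 * 1215 / 1000 = 385 s*kg/L

385 s*kg/L


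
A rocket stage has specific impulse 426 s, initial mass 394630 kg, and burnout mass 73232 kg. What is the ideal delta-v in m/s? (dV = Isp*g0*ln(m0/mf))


Ve = 426 * 9.81 = 4179.06 m/s
dV = 4179.06 * ln(394630/73232) = 7039 m/s

7039 m/s


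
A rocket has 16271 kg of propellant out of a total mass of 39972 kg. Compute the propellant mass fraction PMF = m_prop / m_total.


PMF = 16271 / 39972 = 0.407

0.407


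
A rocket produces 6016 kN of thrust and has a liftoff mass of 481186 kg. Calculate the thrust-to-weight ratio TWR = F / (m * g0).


TWR = 6016000 / (481186 * 9.81) = 1.27

1.27


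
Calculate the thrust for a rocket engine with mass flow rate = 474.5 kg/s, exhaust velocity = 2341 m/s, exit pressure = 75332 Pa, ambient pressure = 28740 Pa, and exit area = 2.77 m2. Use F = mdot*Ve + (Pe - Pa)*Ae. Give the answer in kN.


F = 474.5 * 2341 + (75332 - 28740) * 2.77 = 1.2399e+06 N = 1239.9 kN

1239.9 kN


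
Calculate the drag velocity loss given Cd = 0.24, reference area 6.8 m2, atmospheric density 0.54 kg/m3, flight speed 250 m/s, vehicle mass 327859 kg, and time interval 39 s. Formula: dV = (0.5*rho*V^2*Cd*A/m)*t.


D = 0.5 * 0.54 * 250^2 * 0.24 * 6.8 = 27540.0 N
a = 27540.0 / 327859 = 0.084 m/s2
dV = 0.084 * 39 = 3.3 m/s

3.3 m/s


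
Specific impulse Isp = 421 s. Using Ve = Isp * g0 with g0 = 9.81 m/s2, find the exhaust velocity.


Ve = Isp * g0 = 421 * 9.81 = 4130.0 m/s

4130.0 m/s


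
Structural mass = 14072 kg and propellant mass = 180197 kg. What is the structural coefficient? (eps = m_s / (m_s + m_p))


eps = 14072 / (14072 + 180197) = 0.0724

0.0724


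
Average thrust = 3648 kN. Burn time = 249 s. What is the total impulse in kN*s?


It = 3648 * 249 = 908352 kN*s

908352 kN*s


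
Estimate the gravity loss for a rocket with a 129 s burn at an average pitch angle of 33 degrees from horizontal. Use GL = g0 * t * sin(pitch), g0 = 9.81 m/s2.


GL = 9.81 * 129 * sin(33 deg) = 689 m/s

689 m/s


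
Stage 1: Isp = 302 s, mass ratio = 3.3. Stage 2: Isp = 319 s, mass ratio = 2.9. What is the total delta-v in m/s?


dV1 = 302 * 9.81 * ln(3.3) = 3537.1 m/s
dV2 = 319 * 9.81 * ln(2.9) = 3331.9 m/s
Total dV = 3537.1 + 3331.9 = 6869.0 m/s ~ 6869 m/s

6869 m/s


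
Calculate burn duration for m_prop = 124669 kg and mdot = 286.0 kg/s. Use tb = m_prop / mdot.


tb = 124669 / 286.0 = 435.9 s

435.9 s


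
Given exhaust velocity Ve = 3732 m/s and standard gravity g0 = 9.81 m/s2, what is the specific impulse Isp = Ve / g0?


Isp = Ve / g0 = 3732 / 9.81 = 380.4 s

380.4 s


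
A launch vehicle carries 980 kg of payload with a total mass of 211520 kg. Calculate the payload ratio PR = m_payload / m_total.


PR = 980 / 211520 = 0.0046

0.0046


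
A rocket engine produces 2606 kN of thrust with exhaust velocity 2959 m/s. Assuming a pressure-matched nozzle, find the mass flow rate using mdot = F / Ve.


mdot = F / Ve = 2606000 / 2959 = 880.7 kg/s

880.7 kg/s


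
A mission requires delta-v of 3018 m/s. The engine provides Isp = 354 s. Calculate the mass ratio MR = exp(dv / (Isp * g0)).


Ve = 354 * 9.81 = 3472.74 m/s
MR = exp(3018 / 3472.74) = 2.385

2.385


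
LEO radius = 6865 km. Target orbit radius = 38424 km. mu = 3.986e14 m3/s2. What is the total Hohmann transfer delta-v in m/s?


V1 = sqrt(mu/r1) = 7619.88 m/s
dV1 = V1*(sqrt(2*r2/(r1+r2)) - 1) = 2305.98 m/s
V2 = sqrt(mu/r2) = 3220.83 m/s
dV2 = V2*(1 - sqrt(2*r1/(r1+r2))) = 1447.43 m/s
Total dV = 3753 m/s

3753 m/s


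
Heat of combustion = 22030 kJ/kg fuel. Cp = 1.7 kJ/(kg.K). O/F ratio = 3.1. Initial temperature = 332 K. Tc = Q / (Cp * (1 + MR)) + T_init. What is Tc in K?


Tc = 22030 / (1.7 * (1 + 3.1)) + 332 = 3493 K

3493 K


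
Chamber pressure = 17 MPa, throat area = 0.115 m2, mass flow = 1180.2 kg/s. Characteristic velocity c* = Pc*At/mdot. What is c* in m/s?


c* = 17e6 * 0.115 / 1180.2 = 1656 m/s

1656 m/s


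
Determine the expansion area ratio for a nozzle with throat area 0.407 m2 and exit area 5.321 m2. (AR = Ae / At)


AR = 5.321 / 0.407 = 13.1

13.1


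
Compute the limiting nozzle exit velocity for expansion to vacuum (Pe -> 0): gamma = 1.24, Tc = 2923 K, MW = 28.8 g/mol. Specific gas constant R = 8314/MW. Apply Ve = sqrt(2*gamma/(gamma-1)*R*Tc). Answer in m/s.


R = 8314 / 28.8 = 288.68 J/(kg.K)
Ve = sqrt(2 * 1.24 / (1.24 - 1) * 288.68 * 2923) = 2953 m/s

2953 m/s


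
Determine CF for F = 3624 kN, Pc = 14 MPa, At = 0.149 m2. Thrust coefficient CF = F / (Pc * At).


CF = 3624000 / (14e6 * 0.149) = 1.74

1.74


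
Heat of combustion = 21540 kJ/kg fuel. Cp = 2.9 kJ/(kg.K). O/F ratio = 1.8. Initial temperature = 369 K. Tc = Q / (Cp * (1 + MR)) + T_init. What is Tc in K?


Tc = 21540 / (2.9 * (1 + 1.8)) + 369 = 3022 K

3022 K


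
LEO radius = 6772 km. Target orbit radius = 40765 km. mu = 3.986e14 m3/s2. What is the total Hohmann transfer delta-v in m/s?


V1 = sqrt(mu/r1) = 7672.03 m/s
dV1 = V1*(sqrt(2*r2/(r1+r2)) - 1) = 2375.36 m/s
V2 = sqrt(mu/r2) = 3126.98 m/s
dV2 = V2*(1 - sqrt(2*r1/(r1+r2))) = 1457.88 m/s
Total dV = 3833 m/s

3833 m/s


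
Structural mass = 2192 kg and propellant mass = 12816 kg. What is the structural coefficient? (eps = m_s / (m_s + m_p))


eps = 2192 / (2192 + 12816) = 0.1461

0.1461


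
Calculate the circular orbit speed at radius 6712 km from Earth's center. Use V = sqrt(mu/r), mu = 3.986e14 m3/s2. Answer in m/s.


V = sqrt(3.986e14 / 6712000) = 7706 m/s

7706 m/s


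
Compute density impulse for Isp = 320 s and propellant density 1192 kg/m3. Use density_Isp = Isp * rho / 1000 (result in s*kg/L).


rho*Isp = 320 * 1192 / 1000 = 381 s*kg/L

381 s*kg/L


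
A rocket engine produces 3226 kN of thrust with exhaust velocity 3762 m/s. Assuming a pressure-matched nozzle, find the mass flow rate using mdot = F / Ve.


mdot = F / Ve = 3226000 / 3762 = 857.5 kg/s

857.5 kg/s


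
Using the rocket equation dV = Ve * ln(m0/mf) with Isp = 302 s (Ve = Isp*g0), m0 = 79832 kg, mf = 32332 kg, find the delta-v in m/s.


Ve = 302 * 9.81 = 2962.62 m/s
dV = 2962.62 * ln(79832/32332) = 2678 m/s

2678 m/s


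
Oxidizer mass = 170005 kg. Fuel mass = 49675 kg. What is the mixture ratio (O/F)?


MR = 170005 / 49675 = 3.42

3.42


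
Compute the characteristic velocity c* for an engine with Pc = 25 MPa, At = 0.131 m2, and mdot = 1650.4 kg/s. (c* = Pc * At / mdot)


c* = 25e6 * 0.131 / 1650.4 = 1984 m/s

1984 m/s


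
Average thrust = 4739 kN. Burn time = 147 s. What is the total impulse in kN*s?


It = 4739 * 147 = 696633 kN*s

696633 kN*s


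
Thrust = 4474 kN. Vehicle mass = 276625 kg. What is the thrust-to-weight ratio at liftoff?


TWR = 4474000 / (276625 * 9.81) = 1.65

1.65


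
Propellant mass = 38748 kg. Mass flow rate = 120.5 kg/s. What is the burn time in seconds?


tb = 38748 / 120.5 = 321.6 s

321.6 s


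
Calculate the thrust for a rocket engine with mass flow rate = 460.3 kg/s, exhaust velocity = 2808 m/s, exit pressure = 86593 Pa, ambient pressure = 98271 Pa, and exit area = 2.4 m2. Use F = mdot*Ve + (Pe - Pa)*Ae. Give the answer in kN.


F = 460.3 * 2808 + (86593 - 98271) * 2.4 = 1.2645e+06 N = 1264.5 kN

1264.5 kN


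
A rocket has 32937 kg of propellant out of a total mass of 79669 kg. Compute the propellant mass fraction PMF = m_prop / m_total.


PMF = 32937 / 79669 = 0.413

0.413


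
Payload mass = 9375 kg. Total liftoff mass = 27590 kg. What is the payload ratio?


PR = 9375 / 27590 = 0.3398

0.3398


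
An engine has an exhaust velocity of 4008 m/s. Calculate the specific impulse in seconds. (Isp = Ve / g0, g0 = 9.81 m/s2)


Isp = Ve / g0 = 4008 / 9.81 = 408.6 s

408.6 s


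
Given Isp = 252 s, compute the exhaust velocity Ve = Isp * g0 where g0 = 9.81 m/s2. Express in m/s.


Ve = Isp * g0 = 252 * 9.81 = 2472.1 m/s

2472.1 m/s


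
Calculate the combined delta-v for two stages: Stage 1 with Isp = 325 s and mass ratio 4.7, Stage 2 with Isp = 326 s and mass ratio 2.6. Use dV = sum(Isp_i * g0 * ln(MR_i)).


dV1 = 325 * 9.81 * ln(4.7) = 4934.0 m/s
dV2 = 326 * 9.81 * ln(2.6) = 3055.8 m/s
Total dV = 4934.0 + 3055.8 = 7989.8 m/s ~ 7990 m/s

7990 m/s


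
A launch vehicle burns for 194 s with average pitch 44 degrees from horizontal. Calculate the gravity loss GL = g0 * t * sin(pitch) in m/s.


GL = 9.81 * 194 * sin(44 deg) = 1322 m/s

1322 m/s


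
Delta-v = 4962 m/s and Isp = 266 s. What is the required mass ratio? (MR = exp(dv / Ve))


Ve = 266 * 9.81 = 2609.46 m/s
MR = exp(4962 / 2609.46) = 6.696

6.696


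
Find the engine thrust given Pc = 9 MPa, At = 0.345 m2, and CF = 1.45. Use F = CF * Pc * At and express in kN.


F = 1.45 * 9e6 * 0.345 = 4.5022e+06 N = 4502.2 kN

4502.2 kN


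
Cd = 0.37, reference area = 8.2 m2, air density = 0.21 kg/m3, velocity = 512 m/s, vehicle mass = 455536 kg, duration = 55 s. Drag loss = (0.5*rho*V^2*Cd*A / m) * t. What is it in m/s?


D = 0.5 * 0.21 * 512^2 * 0.37 * 8.2 = 83511.21 N
a = 83511.21 / 455536 = 0.1833 m/s2
dV = 0.1833 * 55 = 10.1 m/s

10.1 m/s


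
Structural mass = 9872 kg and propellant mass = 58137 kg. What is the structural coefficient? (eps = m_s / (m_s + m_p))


eps = 9872 / (9872 + 58137) = 0.1452

0.1452


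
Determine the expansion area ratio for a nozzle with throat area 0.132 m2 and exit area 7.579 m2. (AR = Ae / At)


AR = 7.579 / 0.132 = 57.4

57.4


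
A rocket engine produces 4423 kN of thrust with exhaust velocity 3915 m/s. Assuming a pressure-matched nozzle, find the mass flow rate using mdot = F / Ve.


mdot = F / Ve = 4423000 / 3915 = 1129.8 kg/s

1129.8 kg/s


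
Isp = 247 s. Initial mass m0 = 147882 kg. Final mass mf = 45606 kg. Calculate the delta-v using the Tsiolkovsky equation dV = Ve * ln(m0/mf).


Ve = 247 * 9.81 = 2423.07 m/s
dV = 2423.07 * ln(147882/45606) = 2850 m/s

2850 m/s


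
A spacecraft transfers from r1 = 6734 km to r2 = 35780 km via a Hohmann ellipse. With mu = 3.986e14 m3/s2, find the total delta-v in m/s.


V1 = sqrt(mu/r1) = 7693.64 m/s
dV1 = V1*(sqrt(2*r2/(r1+r2)) - 1) = 2287.98 m/s
V2 = sqrt(mu/r2) = 3337.71 m/s
dV2 = V2*(1 - sqrt(2*r1/(r1+r2))) = 1459.11 m/s
Total dV = 3747 m/s

3747 m/s


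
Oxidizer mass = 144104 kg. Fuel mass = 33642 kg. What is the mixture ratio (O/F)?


MR = 144104 / 33642 = 4.28

4.28


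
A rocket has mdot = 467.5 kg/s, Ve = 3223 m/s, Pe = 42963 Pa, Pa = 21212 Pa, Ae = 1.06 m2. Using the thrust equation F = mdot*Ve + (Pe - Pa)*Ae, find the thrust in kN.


F = 467.5 * 3223 + (42963 - 21212) * 1.06 = 1.5298e+06 N = 1529.8 kN

1529.8 kN


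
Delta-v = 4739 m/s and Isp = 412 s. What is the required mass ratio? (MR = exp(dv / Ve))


Ve = 412 * 9.81 = 4041.72 m/s
MR = exp(4739 / 4041.72) = 3.23

3.23


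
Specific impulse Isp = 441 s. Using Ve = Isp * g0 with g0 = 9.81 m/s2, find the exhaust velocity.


Ve = Isp * g0 = 441 * 9.81 = 4326.2 m/s

4326.2 m/s


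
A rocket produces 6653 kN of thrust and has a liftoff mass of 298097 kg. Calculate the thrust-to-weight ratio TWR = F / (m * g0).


TWR = 6653000 / (298097 * 9.81) = 2.28

2.28


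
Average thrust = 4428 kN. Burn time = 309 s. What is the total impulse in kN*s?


It = 4428 * 309 = 1368252 kN*s

1368252 kN*s


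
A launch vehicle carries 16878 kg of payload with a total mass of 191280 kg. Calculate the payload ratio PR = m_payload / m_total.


PR = 16878 / 191280 = 0.0882

0.0882


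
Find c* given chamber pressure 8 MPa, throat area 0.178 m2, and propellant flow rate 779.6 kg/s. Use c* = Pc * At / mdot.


c* = 8e6 * 0.178 / 779.6 = 1827 m/s

1827 m/s


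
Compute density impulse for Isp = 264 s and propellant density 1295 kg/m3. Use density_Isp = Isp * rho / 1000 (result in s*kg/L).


rho*Isp = 264 * 1295 / 1000 = 342 s*kg/L

342 s*kg/L


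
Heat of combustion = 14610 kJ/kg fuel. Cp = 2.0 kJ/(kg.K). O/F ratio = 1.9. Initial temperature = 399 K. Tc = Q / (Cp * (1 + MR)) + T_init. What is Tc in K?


Tc = 14610 / (2.0 * (1 + 1.9)) + 399 = 2918 K

2918 K


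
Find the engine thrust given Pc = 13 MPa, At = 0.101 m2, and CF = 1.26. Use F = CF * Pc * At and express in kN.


F = 1.26 * 13e6 * 0.101 = 1.6544e+06 N = 1654.4 kN

1654.4 kN


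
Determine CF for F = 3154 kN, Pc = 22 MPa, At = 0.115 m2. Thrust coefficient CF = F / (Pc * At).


CF = 3154000 / (22e6 * 0.115) = 1.25

1.25


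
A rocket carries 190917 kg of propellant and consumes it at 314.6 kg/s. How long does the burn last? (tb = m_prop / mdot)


tb = 190917 / 314.6 = 606.9 s

606.9 s


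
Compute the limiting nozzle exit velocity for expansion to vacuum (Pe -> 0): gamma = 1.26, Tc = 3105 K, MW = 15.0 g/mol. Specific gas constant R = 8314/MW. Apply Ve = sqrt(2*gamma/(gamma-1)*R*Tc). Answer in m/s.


R = 8314 / 15.0 = 554.27 J/(kg.K)
Ve = sqrt(2 * 1.26 / (1.26 - 1) * 554.27 * 3105) = 4084 m/s

4084 m/s


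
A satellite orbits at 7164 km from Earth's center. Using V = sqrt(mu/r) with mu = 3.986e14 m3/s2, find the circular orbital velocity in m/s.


V = sqrt(3.986e14 / 7164000) = 7459 m/s

7459 m/s


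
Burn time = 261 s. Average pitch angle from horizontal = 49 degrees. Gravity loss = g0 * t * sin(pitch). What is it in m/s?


GL = 9.81 * 261 * sin(49 deg) = 1932 m/s

1932 m/s


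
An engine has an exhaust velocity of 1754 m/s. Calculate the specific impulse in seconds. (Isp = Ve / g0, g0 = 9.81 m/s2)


Isp = Ve / g0 = 1754 / 9.81 = 178.8 s

178.8 s


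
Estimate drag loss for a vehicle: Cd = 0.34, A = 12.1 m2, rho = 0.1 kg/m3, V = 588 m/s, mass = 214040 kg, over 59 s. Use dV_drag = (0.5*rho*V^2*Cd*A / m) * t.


D = 0.5 * 0.1 * 588^2 * 0.34 * 12.1 = 71119.54 N
a = 71119.54 / 214040 = 0.3323 m/s2
dV = 0.3323 * 59 = 19.6 m/s

19.6 m/s


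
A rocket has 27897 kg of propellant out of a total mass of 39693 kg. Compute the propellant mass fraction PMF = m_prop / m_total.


PMF = 27897 / 39693 = 0.703

0.703


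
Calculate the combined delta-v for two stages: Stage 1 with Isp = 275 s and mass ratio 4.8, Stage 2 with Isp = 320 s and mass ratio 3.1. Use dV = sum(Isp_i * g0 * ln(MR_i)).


dV1 = 275 * 9.81 * ln(4.8) = 4231.7 m/s
dV2 = 320 * 9.81 * ln(3.1) = 3551.7 m/s
Total dV = 4231.7 + 3551.7 = 7783.4 m/s ~ 7783 m/s

7783 m/s


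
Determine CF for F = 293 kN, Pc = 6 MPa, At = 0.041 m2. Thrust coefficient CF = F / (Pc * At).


CF = 293000 / (6e6 * 0.041) = 1.19

1.19


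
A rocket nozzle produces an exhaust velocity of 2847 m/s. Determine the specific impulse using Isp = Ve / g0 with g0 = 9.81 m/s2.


Isp = Ve / g0 = 2847 / 9.81 = 290.2 s

290.2 s


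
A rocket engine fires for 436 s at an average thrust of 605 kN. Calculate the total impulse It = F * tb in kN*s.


It = 605 * 436 = 263780 kN*s

263780 kN*s


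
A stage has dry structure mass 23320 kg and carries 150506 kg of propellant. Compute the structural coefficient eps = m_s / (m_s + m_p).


eps = 23320 / (23320 + 150506) = 0.1342

0.1342
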